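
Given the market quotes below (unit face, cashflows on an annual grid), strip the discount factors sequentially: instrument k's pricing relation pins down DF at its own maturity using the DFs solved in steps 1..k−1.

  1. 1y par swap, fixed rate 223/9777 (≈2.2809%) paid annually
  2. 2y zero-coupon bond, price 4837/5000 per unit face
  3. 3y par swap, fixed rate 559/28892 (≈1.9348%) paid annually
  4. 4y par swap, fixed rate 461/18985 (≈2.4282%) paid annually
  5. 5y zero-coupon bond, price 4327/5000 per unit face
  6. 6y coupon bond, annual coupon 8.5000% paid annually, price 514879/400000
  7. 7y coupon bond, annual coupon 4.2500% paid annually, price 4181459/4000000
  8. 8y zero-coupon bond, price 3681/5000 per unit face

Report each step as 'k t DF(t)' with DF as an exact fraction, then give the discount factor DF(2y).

step 1 [1y] swap r/1=223/9777: DF=(1 − 223/9777·(0))/(1+223/9777) = 9777/10000 ≈ 0.977700
step 2 [2y] zero: DF = P = 4837/5000 ≈ 0.967400
step 3 [3y] swap r/1=559/28892: DF=(1 − 559/28892·(0.977700+0.967400))/(1+559/28892) = 9441/10000 ≈ 0.944100
step 4 [4y] swap r/1=461/18985: DF=(1 − 461/18985·(0.977700+0.967400+0.944100))/(1+461/18985) = 4539/5000 ≈ 0.907800
step 5 [5y] zero: DF = P = 4327/5000 ≈ 0.865400
step 6 [6y] bond c/1=17/200: DF=(514879/400000 − 17/200·(0.977700+0.967400+0.944100+0.907800+0.865400))/(1+17/200) = 8211/10000 ≈ 0.821100
step 7 [7y] bond c/1=17/400: DF=(4181459/4000000 − 17/400·(0.977700+0.967400+0.944100+0.907800+0.865400+0.821100))/(1+17/400) = 487/625 ≈ 0.779200
step 8 [8y] zero: DF = P = 3681/5000 ≈ 0.736200

1 1 9777/10000
2 2 4837/5000
3 3 9441/10000
4 4 4539/5000
5 5 4327/5000
6 6 8211/10000
7 7 487/625
8 8 3681/5000
DF(2y) = 4837/5000 ≈ 0.967400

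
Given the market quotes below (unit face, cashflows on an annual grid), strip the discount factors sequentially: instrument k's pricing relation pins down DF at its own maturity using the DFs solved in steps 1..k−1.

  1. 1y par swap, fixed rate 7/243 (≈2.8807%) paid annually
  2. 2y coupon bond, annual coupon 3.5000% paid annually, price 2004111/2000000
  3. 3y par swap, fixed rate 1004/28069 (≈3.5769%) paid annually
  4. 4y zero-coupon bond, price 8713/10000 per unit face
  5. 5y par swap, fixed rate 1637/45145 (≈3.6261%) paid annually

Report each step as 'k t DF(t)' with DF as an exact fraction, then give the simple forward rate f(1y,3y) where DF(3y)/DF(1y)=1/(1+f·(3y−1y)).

step 1 [1y] swap r/1=7/243: DF=(1 − 7/243·(0))/(1+7/243) = 243/250 ≈ 0.972000
step 2 [2y] bond c/1=7/200: DF=(2004111/2000000 − 7/200·(0.972000))/(1+7/200) = 9353/10000 ≈ 0.935300
step 3 [3y] swap r/1=1004/28069: DF=(1 − 1004/28069·(0.972000+0.935300))/(1+1004/28069) = 2249/2500 ≈ 0.899600
step 4 [4y] zero: DF = P = 8713/10000 ≈ 0.871300
step 5 [5y] swap r/1=1637/45145: DF=(1 − 1637/45145·(0.972000+0.935300+0.899600+0.871300))/(1+1637/45145) = 8363/10000 ≈ 0.836300

1 1 243/250
2 2 9353/10000
3 3 2249/2500
4 4 8713/10000
5 5 8363/10000
f(1y,3y) = ((243/250)/(2249/2500) − 1)/(2) = 181/4498 ≈ 4.0240%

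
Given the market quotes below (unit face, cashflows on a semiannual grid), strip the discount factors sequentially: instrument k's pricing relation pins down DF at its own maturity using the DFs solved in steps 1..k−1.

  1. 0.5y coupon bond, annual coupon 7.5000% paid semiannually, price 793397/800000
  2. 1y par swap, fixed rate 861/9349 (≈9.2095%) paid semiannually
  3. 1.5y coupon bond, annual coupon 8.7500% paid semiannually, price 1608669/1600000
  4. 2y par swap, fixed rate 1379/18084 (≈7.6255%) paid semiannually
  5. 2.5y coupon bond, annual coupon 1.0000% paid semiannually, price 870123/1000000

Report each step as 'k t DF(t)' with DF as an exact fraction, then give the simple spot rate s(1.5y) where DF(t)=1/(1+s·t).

1 1/2 9559/10000
2 1 9139/10000
3 3/2 8849/10000
4 2 8621/10000
5 5/2 4239/5000
s(1.5y) = (1/(8849/10000) − 1)/(3/2) = 2302/26547 ≈ 8.6714%

step 1 [0.5y] bond c/2=3/80: DF=(793397/800000 − 3/80·(0))/(1+3/80) = 9559/10000 ≈ 0.955900
step 2 [1y] swap r/2=861/18698: DF=(1 − 861/18698·(0.955900))/(1+861/18698) = 9139/10000 ≈ 0.913900
step 3 [1.5y] bond c/2=7/160: DF=(1608669/1600000 − 7/160·(0.955900+0.913900))/(1+7/160) = 8849/10000 ≈ 0.884900
step 4 [2y] swap r/2=1379/36168: DF=(1 − 1379/36168·(0.955900+0.913900+0.884900))/(1+1379/36168) = 8621/10000 ≈ 0.862100
step 5 [2.5y] bond c/2=1/200: DF=(870123/1000000 − 1/200·(0.955900+0.913900+0.884900+0.862100))/(1+1/200) = 4239/5000 ≈ 0.847800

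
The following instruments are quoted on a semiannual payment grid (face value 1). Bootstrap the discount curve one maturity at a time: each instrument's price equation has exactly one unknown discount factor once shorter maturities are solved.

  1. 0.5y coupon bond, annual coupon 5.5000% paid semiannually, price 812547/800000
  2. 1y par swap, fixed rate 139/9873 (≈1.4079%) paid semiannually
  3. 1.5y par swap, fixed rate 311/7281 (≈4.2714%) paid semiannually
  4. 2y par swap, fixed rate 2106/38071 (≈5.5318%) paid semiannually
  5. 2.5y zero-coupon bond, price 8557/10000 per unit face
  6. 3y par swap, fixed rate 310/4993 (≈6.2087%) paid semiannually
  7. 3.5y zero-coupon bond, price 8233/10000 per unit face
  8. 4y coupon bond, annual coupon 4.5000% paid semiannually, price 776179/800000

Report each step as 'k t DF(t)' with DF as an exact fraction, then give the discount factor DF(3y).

1 1/2 1977/2000
2 1 9861/10000
3 3/2 4689/5000
4 2 8947/10000
5 5/2 8557/10000
6 3 1659/2000
7 7/2 8233/10000
8 4 8099/10000
DF(3y) = 1659/2000 ≈ 0.829500

step 1 [0.5y] bond c/2=11/400: DF=(812547/800000 − 11/400·(0))/(1+11/400) = 1977/2000 ≈ 0.988500
step 2 [1y] swap r/2=139/19746: DF=(1 − 139/19746·(0.988500))/(1+139/19746) = 9861/10000 ≈ 0.986100
step 3 [1.5y] swap r/2=311/14562: DF=(1 − 311/14562·(0.988500+0.986100))/(1+311/14562) = 4689/5000 ≈ 0.937800
step 4 [2y] swap r/2=1053/38071: DF=(1 − 1053/38071·(0.988500+0.986100+0.937800))/(1+1053/38071) = 8947/10000 ≈ 0.894700
step 5 [2.5y] zero: DF = P = 8557/10000 ≈ 0.855700
step 6 [3y] swap r/2=155/4993: DF=(1 − 155/4993·(0.988500+0.986100+0.937800+0.894700+0.855700))/(1+155/4993) = 1659/2000 ≈ 0.829500
step 7 [3.5y] zero: DF = P = 8233/10000 ≈ 0.823300
step 8 [4y] bond c/2=9/400: DF=(776179/800000 − 9/400·(0.988500+0.986100+0.937800+0.894700+0.855700+0.829500+0.823300))/(1+9/400) = 8099/10000 ≈ 0.809900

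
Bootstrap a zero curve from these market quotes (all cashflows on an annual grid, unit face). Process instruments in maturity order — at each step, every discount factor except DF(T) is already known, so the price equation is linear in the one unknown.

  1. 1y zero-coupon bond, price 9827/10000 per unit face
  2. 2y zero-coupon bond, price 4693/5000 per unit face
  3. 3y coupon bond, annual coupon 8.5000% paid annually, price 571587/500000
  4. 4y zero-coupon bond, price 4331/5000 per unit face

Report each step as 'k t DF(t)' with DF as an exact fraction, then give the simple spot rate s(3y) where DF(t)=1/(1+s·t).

1 1 9827/10000
2 2 4693/5000
3 3 9031/10000
4 4 4331/5000
s(3y) = (1/(9031/10000) − 1)/(3) = 323/9031 ≈ 3.5766%

step 1 [1y] zero: DF = P = 9827/10000 ≈ 0.982700
step 2 [2y] zero: DF = P = 4693/5000 ≈ 0.938600
step 3 [3y] bond c/1=17/200: DF=(571587/500000 − 17/200·(0.982700+0.938600))/(1+17/200) = 9031/10000 ≈ 0.903100
step 4 [4y] zero: DF = P = 4331/5000 ≈ 0.866200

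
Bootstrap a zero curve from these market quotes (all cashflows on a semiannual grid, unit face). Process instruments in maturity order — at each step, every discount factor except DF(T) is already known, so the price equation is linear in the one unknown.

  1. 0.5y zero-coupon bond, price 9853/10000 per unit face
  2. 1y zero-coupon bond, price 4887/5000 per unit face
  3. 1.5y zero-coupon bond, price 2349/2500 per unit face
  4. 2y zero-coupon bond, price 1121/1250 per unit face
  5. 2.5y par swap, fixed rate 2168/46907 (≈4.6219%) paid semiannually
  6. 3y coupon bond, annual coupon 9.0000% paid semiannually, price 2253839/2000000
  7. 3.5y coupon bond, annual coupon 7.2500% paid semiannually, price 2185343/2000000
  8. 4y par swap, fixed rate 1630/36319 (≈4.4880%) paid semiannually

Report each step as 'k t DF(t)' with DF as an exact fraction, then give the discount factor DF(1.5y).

step 1 [0.5y] zero: DF = P = 9853/10000 ≈ 0.985300
step 2 [1y] zero: DF = P = 4887/5000 ≈ 0.977400
step 3 [1.5y] zero: DF = P = 2349/2500 ≈ 0.939600
step 4 [2y] zero: DF = P = 1121/1250 ≈ 0.896800
step 5 [2.5y] swap r/2=1084/46907: DF=(1 − 1084/46907·(0.985300+0.977400+0.939600+0.896800))/(1+1084/46907) = 2229/2500 ≈ 0.891600
step 6 [3y] bond c/2=9/200: DF=(2253839/2000000 − 9/200·(0.985300+0.977400+0.939600+0.896800+0.891600))/(1+9/200) = 2191/2500 ≈ 0.876400
step 7 [3.5y] bond c/2=29/800: DF=(2185343/2000000 − 29/800·(0.985300+0.977400+0.939600+0.896800+0.891600+0.876400))/(1+29/800) = 8597/10000 ≈ 0.859700
step 8 [4y] swap r/2=815/36319: DF=(1 − 815/36319·(0.985300+0.977400+0.939600+0.896800+0.891600+0.876400+0.859700))/(1+815/36319) = 837/1000 ≈ 0.837000

1 1/2 9853/10000
2 1 4887/5000
3 3/2 2349/2500
4 2 1121/1250
5 5/2 2229/2500
6 3 2191/2500
7 7/2 8597/10000
8 4 837/1000
DF(1.5y) = 2349/2500 ≈ 0.939600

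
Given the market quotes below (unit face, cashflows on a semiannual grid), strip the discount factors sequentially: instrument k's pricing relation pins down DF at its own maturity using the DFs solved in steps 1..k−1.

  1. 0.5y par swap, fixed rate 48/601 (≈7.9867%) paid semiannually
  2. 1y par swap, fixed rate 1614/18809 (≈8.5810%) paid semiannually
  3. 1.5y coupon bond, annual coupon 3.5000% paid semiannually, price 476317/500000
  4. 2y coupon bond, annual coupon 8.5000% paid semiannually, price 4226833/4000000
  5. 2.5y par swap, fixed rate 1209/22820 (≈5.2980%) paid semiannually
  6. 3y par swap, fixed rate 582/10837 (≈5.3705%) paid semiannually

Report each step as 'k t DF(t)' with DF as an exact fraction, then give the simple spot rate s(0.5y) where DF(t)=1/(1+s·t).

step 1 [0.5y] swap r/2=24/601: DF=(1 − 24/601·(0))/(1+24/601) = 601/625 ≈ 0.961600
step 2 [1y] swap r/2=807/18809: DF=(1 − 807/18809·(0.961600))/(1+807/18809) = 9193/10000 ≈ 0.919300
step 3 [1.5y] bond c/2=7/400: DF=(476317/500000 − 7/400·(0.961600+0.919300))/(1+7/400) = 9039/10000 ≈ 0.903900
step 4 [2y] bond c/2=17/400: DF=(4226833/4000000 − 17/400·(0.961600+0.919300+0.903900))/(1+17/400) = 9001/10000 ≈ 0.900100
step 5 [2.5y] swap r/2=1209/45640: DF=(1 − 1209/45640·(0.961600+0.919300+0.903900+0.900100))/(1+1209/45640) = 8791/10000 ≈ 0.879100
step 6 [3y] swap r/2=291/10837: DF=(1 − 291/10837·(0.961600+0.919300+0.903900+0.900100+0.879100))/(1+291/10837) = 1709/2000 ≈ 0.854500

1 1/2 601/625
2 1 9193/10000
3 3/2 9039/10000
4 2 9001/10000
5 5/2 8791/10000
6 3 1709/2000
s(0.5y) = (1/(601/625) − 1)/(1/2) = 48/601 ≈ 7.9867%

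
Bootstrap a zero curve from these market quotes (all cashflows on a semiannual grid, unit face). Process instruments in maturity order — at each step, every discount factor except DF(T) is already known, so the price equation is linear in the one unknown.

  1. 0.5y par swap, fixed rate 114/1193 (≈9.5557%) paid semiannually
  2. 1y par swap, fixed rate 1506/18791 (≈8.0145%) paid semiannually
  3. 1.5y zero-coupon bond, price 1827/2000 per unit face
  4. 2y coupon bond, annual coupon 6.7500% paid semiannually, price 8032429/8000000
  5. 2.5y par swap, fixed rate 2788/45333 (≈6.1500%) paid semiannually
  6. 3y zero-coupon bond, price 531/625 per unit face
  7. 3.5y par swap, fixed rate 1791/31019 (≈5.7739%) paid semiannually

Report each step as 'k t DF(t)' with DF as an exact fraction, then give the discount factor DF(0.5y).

1 1/2 1193/1250
2 1 9247/10000
3 3/2 1827/2000
4 2 8801/10000
5 5/2 4303/5000
6 3 531/625
7 7/2 8209/10000
DF(0.5y) = 1193/1250 ≈ 0.954400

step 1 [0.5y] swap r/2=57/1193: DF=(1 − 57/1193·(0))/(1+57/1193) = 1193/1250 ≈ 0.954400
step 2 [1y] swap r/2=753/18791: DF=(1 − 753/18791·(0.954400))/(1+753/18791) = 9247/10000 ≈ 0.924700
step 3 [1.5y] zero: DF = P = 1827/2000 ≈ 0.913500
step 4 [2y] bond c/2=27/800: DF=(8032429/8000000 − 27/800·(0.954400+0.924700+0.913500))/(1+27/800) = 8801/10000 ≈ 0.880100
step 5 [2.5y] swap r/2=1394/45333: DF=(1 − 1394/45333·(0.954400+0.924700+0.913500+0.880100))/(1+1394/45333) = 4303/5000 ≈ 0.860600
step 6 [3y] zero: DF = P = 531/625 ≈ 0.849600
step 7 [3.5y] swap r/2=1791/62038: DF=(1 − 1791/62038·(0.954400+0.924700+0.913500+0.880100+0.860600+0.849600))/(1+1791/62038) = 8209/10000 ≈ 0.820900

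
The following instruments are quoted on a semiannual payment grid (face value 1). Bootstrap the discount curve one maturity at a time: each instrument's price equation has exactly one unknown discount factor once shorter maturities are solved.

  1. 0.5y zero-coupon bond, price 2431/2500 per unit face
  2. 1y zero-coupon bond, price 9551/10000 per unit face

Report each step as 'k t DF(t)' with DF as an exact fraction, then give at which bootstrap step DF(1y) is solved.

step 1 [0.5y] zero: DF = P = 2431/2500 ≈ 0.972400
step 2 [1y] zero: DF = P = 9551/10000 ≈ 0.955100

1 1/2 2431/2500
2 1 9551/10000
DF(1y) is solved at step 2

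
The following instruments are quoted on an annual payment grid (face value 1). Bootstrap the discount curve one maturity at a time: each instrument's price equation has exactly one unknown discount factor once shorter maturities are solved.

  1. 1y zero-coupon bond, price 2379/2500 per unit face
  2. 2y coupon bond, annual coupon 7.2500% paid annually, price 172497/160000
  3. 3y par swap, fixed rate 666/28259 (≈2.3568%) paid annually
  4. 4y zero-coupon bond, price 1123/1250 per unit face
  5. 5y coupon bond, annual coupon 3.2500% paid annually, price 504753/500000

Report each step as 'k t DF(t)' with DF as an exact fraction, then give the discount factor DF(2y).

step 1 [1y] zero: DF = P = 2379/2500 ≈ 0.951600
step 2 [2y] bond c/1=29/400: DF=(172497/160000 − 29/400·(0.951600))/(1+29/400) = 9409/10000 ≈ 0.940900
step 3 [3y] swap r/1=666/28259: DF=(1 − 666/28259·(0.951600+0.940900))/(1+666/28259) = 4667/5000 ≈ 0.933400
step 4 [4y] zero: DF = P = 1123/1250 ≈ 0.898400
step 5 [5y] bond c/1=13/400: DF=(504753/500000 − 13/400·(0.951600+0.940900+0.933400+0.898400))/(1+13/400) = 1721/2000 ≈ 0.860500

1 1 2379/2500
2 2 9409/10000
3 3 4667/5000
4 4 1123/1250
5 5 1721/2000
DF(2y) = 9409/10000 ≈ 0.940900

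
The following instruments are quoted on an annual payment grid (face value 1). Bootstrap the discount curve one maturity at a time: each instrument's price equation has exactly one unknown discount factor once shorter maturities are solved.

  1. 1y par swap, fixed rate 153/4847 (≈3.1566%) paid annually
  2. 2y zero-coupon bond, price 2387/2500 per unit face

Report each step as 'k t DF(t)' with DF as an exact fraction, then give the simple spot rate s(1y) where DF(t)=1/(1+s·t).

1 1 4847/5000
2 2 2387/2500
s(1y) = (1/(4847/5000) − 1)/(1) = 153/4847 ≈ 3.1566%

step 1 [1y] swap r/1=153/4847: DF=(1 − 153/4847·(0))/(1+153/4847) = 4847/5000 ≈ 0.969400
step 2 [2y] zero: DF = P = 2387/2500 ≈ 0.954800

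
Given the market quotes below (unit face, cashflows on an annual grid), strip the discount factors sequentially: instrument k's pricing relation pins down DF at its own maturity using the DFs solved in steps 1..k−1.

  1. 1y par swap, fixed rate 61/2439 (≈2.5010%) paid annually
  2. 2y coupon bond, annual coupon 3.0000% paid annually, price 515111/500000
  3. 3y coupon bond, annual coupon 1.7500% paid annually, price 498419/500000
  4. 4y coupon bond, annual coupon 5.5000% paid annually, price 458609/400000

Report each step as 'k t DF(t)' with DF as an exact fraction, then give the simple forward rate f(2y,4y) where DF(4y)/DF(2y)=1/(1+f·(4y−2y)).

1 1 2439/2500
2 2 4859/5000
3 3 4731/5000
4 4 9359/10000
f(2y,4y) = ((4859/5000)/(9359/10000) − 1)/(2) = 359/18718 ≈ 1.9179%

step 1 [1y] swap r/1=61/2439: DF=(1 − 61/2439·(0))/(1+61/2439) = 2439/2500 ≈ 0.975600
step 2 [2y] bond c/1=3/100: DF=(515111/500000 − 3/100·(0.975600))/(1+3/100) = 4859/5000 ≈ 0.971800
step 3 [3y] bond c/1=7/400: DF=(498419/500000 − 7/400·(0.975600+0.971800))/(1+7/400) = 4731/5000 ≈ 0.946200
step 4 [4y] bond c/1=11/200: DF=(458609/400000 − 11/200·(0.975600+0.971800+0.946200))/(1+11/200) = 9359/10000 ≈ 0.935900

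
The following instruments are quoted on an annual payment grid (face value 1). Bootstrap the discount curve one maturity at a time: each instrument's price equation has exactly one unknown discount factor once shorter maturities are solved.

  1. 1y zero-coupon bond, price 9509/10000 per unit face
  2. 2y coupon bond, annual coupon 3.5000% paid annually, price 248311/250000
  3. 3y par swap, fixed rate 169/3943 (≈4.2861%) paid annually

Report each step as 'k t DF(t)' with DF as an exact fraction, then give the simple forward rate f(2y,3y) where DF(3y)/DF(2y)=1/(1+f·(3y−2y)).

step 1 [1y] zero: DF = P = 9509/10000 ≈ 0.950900
step 2 [2y] bond c/1=7/200: DF=(248311/250000 − 7/200·(0.950900))/(1+7/200) = 371/400 ≈ 0.927500
step 3 [3y] swap r/1=169/3943: DF=(1 − 169/3943·(0.950900+0.927500))/(1+169/3943) = 8817/10000 ≈ 0.881700

1 1 9509/10000
2 2 371/400
3 3 8817/10000
f(2y,3y) = ((371/400)/(8817/10000) − 1)/(1) = 458/8817 ≈ 5.1945%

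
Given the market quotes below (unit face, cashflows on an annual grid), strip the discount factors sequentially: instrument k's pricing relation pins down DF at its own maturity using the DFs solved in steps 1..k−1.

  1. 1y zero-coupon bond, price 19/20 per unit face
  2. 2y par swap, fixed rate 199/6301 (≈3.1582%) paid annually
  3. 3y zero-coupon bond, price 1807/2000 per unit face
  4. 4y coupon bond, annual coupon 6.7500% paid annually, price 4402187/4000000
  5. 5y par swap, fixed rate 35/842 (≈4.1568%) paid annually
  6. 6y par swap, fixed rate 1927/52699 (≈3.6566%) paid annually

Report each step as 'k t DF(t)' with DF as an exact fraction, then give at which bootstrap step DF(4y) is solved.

step 1 [1y] zero: DF = P = 19/20 ≈ 0.950000
step 2 [2y] swap r/1=199/6301: DF=(1 − 199/6301·(0.950000))/(1+199/6301) = 9403/10000 ≈ 0.940300
step 3 [3y] zero: DF = P = 1807/2000 ≈ 0.903500
step 4 [4y] bond c/1=27/400: DF=(4402187/4000000 − 27/400·(0.950000+0.940300+0.903500))/(1+27/400) = 8543/10000 ≈ 0.854300
step 5 [5y] swap r/1=35/842: DF=(1 − 35/842·(0.950000+0.940300+0.903500+0.854300))/(1+35/842) = 1629/2000 ≈ 0.814500
step 6 [6y] swap r/1=1927/52699: DF=(1 − 1927/52699·(0.950000+0.940300+0.903500+0.854300+0.814500))/(1+1927/52699) = 8073/10000 ≈ 0.807300

1 1 19/20
2 2 9403/10000
3 3 1807/2000
4 4 8543/10000
5 5 1629/2000
6 6 8073/10000
DF(4y) is solved at step 4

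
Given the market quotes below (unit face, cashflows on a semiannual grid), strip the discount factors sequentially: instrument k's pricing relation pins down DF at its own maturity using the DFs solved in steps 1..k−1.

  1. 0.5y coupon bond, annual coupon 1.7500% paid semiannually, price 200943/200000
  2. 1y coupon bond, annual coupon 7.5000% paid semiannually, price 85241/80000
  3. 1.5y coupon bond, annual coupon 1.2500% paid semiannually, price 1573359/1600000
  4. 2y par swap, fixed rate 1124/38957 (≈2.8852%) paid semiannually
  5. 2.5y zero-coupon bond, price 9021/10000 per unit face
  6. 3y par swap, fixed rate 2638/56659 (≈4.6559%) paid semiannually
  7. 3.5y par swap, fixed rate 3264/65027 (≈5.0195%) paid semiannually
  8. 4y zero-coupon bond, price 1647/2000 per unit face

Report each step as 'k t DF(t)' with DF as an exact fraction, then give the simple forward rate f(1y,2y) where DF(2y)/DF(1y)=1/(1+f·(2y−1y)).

1 1/2 249/250
2 1 991/1000
3 3/2 9649/10000
4 2 4719/5000
5 5/2 9021/10000
6 3 8681/10000
7 7/2 523/625
8 4 1647/2000
f(1y,2y) = ((991/1000)/(4719/5000) − 1)/(1) = 236/4719 ≈ 5.0011%

step 1 [0.5y] bond c/2=7/800: DF=(200943/200000 − 7/800·(0))/(1+7/800) = 249/250 ≈ 0.996000
step 2 [1y] bond c/2=3/80: DF=(85241/80000 − 3/80·(0.996000))/(1+3/80) = 991/1000 ≈ 0.991000
step 3 [1.5y] bond c/2=1/160: DF=(1573359/1600000 − 1/160·(0.996000+0.991000))/(1+1/160) = 9649/10000 ≈ 0.964900
step 4 [2y] swap r/2=562/38957: DF=(1 − 562/38957·(0.996000+0.991000+0.964900))/(1+562/38957) = 4719/5000 ≈ 0.943800
step 5 [2.5y] zero: DF = P = 9021/10000 ≈ 0.902100
step 6 [3y] swap r/2=1319/56659: DF=(1 − 1319/56659·(0.996000+0.991000+0.964900+0.943800+0.902100))/(1+1319/56659) = 8681/10000 ≈ 0.868100
step 7 [3.5y] swap r/2=1632/65027: DF=(1 − 1632/65027·(0.996000+0.991000+0.964900+0.943800+0.902100+0.868100))/(1+1632/65027) = 523/625 ≈ 0.836800
step 8 [4y] zero: DF = P = 1647/2000 ≈ 0.823500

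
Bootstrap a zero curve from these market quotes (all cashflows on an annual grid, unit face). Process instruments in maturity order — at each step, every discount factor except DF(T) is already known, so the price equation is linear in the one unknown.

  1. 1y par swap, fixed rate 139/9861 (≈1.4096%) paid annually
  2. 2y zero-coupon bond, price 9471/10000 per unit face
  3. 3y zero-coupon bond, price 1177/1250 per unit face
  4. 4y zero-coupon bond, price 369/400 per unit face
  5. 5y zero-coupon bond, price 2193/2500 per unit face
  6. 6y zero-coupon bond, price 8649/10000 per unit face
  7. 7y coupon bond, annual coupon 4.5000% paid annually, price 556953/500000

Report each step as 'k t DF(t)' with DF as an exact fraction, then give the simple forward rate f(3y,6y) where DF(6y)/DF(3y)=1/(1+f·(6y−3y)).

1 1 9861/10000
2 2 9471/10000
3 3 1177/1250
4 4 369/400
5 5 2193/2500
6 6 8649/10000
7 7 4137/5000
f(3y,6y) = ((1177/1250)/(8649/10000) − 1)/(3) = 767/25947 ≈ 2.9560%

step 1 [1y] swap r/1=139/9861: DF=(1 − 139/9861·(0))/(1+139/9861) = 9861/10000 ≈ 0.986100
step 2 [2y] zero: DF = P = 9471/10000 ≈ 0.947100
step 3 [3y] zero: DF = P = 1177/1250 ≈ 0.941600
step 4 [4y] zero: DF = P = 369/400 ≈ 0.922500
step 5 [5y] zero: DF = P = 2193/2500 ≈ 0.877200
step 6 [6y] zero: DF = P = 8649/10000 ≈ 0.864900
step 7 [7y] bond c/1=9/200: DF=(556953/500000 − 9/200·(0.986100+0.947100+0.941600+0.922500+0.877200+0.864900))/(1+9/200) = 4137/5000 ≈ 0.827400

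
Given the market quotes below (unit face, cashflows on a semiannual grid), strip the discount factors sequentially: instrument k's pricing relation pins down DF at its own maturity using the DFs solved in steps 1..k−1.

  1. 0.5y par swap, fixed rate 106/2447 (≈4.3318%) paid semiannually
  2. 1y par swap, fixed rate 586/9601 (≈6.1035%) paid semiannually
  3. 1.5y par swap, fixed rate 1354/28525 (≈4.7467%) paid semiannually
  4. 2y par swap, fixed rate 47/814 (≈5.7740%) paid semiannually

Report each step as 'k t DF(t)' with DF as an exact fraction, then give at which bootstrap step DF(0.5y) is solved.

1 1/2 2447/2500
2 1 4707/5000
3 3/2 9323/10000
4 2 8919/10000
DF(0.5y) is solved at step 1

step 1 [0.5y] swap r/2=53/2447: DF=(1 − 53/2447·(0))/(1+53/2447) = 2447/2500 ≈ 0.978800
step 2 [1y] swap r/2=293/9601: DF=(1 − 293/9601·(0.978800))/(1+293/9601) = 4707/5000 ≈ 0.941400
step 3 [1.5y] swap r/2=677/28525: DF=(1 − 677/28525·(0.978800+0.941400))/(1+677/28525) = 9323/10000 ≈ 0.932300
step 4 [2y] swap r/2=47/1628: DF=(1 − 47/1628·(0.978800+0.941400+0.932300))/(1+47/1628) = 8919/10000 ≈ 0.891900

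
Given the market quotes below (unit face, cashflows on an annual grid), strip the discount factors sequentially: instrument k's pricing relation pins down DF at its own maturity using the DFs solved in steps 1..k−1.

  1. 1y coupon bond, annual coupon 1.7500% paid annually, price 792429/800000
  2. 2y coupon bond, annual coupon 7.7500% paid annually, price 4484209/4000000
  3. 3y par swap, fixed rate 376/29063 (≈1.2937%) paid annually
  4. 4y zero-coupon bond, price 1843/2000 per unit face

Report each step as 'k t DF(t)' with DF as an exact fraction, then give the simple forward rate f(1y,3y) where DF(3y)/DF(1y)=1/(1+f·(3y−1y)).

1 1 1947/2000
2 2 1213/1250
3 3 1203/1250
4 4 1843/2000
f(1y,3y) = ((1947/2000)/(1203/1250) − 1)/(2) = 37/6416 ≈ 0.5767%

step 1 [1y] bond c/1=7/400: DF=(792429/800000 − 7/400·(0))/(1+7/400) = 1947/2000 ≈ 0.973500
step 2 [2y] bond c/1=31/400: DF=(4484209/4000000 − 31/400·(0.973500))/(1+31/400) = 1213/1250 ≈ 0.970400
step 3 [3y] swap r/1=376/29063: DF=(1 − 376/29063·(0.973500+0.970400))/(1+376/29063) = 1203/1250 ≈ 0.962400
step 4 [4y] zero: DF = P = 1843/2000 ≈ 0.921500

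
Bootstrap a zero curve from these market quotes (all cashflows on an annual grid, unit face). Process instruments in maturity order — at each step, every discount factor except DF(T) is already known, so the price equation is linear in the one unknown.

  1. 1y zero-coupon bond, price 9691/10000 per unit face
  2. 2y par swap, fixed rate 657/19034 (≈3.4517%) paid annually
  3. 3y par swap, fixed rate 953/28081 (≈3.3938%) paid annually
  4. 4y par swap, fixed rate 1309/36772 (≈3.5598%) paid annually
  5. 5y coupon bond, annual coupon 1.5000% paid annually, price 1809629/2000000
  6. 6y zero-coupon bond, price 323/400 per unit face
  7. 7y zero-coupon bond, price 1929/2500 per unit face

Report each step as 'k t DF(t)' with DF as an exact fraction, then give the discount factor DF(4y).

step 1 [1y] zero: DF = P = 9691/10000 ≈ 0.969100
step 2 [2y] swap r/1=657/19034: DF=(1 − 657/19034·(0.969100))/(1+657/19034) = 9343/10000 ≈ 0.934300
step 3 [3y] swap r/1=953/28081: DF=(1 − 953/28081·(0.969100+0.934300))/(1+953/28081) = 9047/10000 ≈ 0.904700
step 4 [4y] swap r/1=1309/36772: DF=(1 − 1309/36772·(0.969100+0.934300+0.904700))/(1+1309/36772) = 8691/10000 ≈ 0.869100
step 5 [5y] bond c/1=3/200: DF=(1809629/2000000 − 3/200·(0.969100+0.934300+0.904700+0.869100))/(1+3/200) = 8371/10000 ≈ 0.837100
step 6 [6y] zero: DF = P = 323/400 ≈ 0.807500
step 7 [7y] zero: DF = P = 1929/2500 ≈ 0.771600

1 1 9691/10000
2 2 9343/10000
3 3 9047/10000
4 4 8691/10000
5 5 8371/10000
6 6 323/400
7 7 1929/2500
DF(4y) = 8691/10000 ≈ 0.869100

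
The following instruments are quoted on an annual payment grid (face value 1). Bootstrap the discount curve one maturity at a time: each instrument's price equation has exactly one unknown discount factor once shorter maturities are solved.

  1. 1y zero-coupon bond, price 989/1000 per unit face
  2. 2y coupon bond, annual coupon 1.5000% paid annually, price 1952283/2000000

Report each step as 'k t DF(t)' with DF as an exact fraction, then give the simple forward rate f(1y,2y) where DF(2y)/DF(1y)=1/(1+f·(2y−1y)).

1 1 989/1000
2 2 9471/10000
f(1y,2y) = ((989/1000)/(9471/10000) − 1)/(1) = 419/9471 ≈ 4.4240%

step 1 [1y] zero: DF = P = 989/1000 ≈ 0.989000
step 2 [2y] bond c/1=3/200: DF=(1952283/2000000 − 3/200·(0.989000))/(1+3/200) = 9471/10000 ≈ 0.947100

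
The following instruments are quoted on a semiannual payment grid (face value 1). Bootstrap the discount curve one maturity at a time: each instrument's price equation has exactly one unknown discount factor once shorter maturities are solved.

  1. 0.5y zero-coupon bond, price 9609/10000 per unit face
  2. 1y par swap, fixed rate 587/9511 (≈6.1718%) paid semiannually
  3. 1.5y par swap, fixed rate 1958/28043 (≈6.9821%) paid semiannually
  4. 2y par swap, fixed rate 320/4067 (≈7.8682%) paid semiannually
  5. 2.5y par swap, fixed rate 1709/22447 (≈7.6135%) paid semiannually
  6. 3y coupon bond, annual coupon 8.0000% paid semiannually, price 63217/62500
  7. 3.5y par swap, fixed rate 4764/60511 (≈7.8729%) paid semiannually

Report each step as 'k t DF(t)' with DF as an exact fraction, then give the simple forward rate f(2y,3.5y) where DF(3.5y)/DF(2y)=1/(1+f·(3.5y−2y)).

1 1/2 9609/10000
2 1 9413/10000
3 3/2 9021/10000
4 2 107/125
5 5/2 8291/10000
6 3 7999/10000
7 7/2 3809/5000
f(2y,3.5y) = ((107/125)/(3809/5000) − 1)/(3/2) = 314/3809 ≈ 8.2436%

step 1 [0.5y] zero: DF = P = 9609/10000 ≈ 0.960900
step 2 [1y] swap r/2=587/19022: DF=(1 − 587/19022·(0.960900))/(1+587/19022) = 9413/10000 ≈ 0.941300
step 3 [1.5y] swap r/2=979/28043: DF=(1 − 979/28043·(0.960900+0.941300))/(1+979/28043) = 9021/10000 ≈ 0.902100
step 4 [2y] swap r/2=160/4067: DF=(1 − 160/4067·(0.960900+0.941300+0.902100))/(1+160/4067) = 107/125 ≈ 0.856000
step 5 [2.5y] swap r/2=1709/44894: DF=(1 − 1709/44894·(0.960900+0.941300+0.902100+0.856000))/(1+1709/44894) = 8291/10000 ≈ 0.829100
step 6 [3y] bond c/2=1/25: DF=(63217/62500 − 1/25·(0.960900+0.941300+0.902100+0.856000+0.829100))/(1+1/25) = 7999/10000 ≈ 0.799900
step 7 [3.5y] swap r/2=2382/60511: DF=(1 − 2382/60511·(0.960900+0.941300+0.902100+0.856000+0.829100+0.799900))/(1+2382/60511) = 3809/5000 ≈ 0.761800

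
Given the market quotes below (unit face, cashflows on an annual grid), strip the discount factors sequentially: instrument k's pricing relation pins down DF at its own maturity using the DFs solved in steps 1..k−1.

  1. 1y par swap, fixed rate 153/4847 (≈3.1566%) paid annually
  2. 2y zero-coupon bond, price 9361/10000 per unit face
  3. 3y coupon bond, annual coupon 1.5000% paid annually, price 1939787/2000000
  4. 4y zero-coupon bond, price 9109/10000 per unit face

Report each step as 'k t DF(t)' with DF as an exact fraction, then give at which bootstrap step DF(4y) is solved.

step 1 [1y] swap r/1=153/4847: DF=(1 − 153/4847·(0))/(1+153/4847) = 4847/5000 ≈ 0.969400
step 2 [2y] zero: DF = P = 9361/10000 ≈ 0.936100
step 3 [3y] bond c/1=3/200: DF=(1939787/2000000 − 3/200·(0.969400+0.936100))/(1+3/200) = 4637/5000 ≈ 0.927400
step 4 [4y] zero: DF = P = 9109/10000 ≈ 0.910900

1 1 4847/5000
2 2 9361/10000
3 3 4637/5000
4 4 9109/10000
DF(4y) is solved at step 4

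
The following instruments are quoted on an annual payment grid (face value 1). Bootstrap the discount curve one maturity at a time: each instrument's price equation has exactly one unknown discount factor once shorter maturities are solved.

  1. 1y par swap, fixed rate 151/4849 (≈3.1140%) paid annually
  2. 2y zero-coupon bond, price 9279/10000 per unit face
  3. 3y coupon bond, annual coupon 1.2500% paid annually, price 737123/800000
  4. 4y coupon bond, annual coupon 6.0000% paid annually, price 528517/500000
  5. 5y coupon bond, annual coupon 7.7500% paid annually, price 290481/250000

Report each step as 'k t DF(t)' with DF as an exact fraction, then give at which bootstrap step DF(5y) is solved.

step 1 [1y] swap r/1=151/4849: DF=(1 − 151/4849·(0))/(1+151/4849) = 4849/5000 ≈ 0.969800
step 2 [2y] zero: DF = P = 9279/10000 ≈ 0.927900
step 3 [3y] bond c/1=1/80: DF=(737123/800000 − 1/80·(0.969800+0.927900))/(1+1/80) = 4433/5000 ≈ 0.886600
step 4 [4y] bond c/1=3/50: DF=(528517/500000 − 3/50·(0.969800+0.927900+0.886600))/(1+3/50) = 2099/2500 ≈ 0.839600
step 5 [5y] bond c/1=31/400: DF=(290481/250000 − 31/400·(0.969800+0.927900+0.886600+0.839600))/(1+31/400) = 8177/10000 ≈ 0.817700

1 1 4849/5000
2 2 9279/10000
3 3 4433/5000
4 4 2099/2500
5 5 8177/10000
DF(5y) is solved at step 5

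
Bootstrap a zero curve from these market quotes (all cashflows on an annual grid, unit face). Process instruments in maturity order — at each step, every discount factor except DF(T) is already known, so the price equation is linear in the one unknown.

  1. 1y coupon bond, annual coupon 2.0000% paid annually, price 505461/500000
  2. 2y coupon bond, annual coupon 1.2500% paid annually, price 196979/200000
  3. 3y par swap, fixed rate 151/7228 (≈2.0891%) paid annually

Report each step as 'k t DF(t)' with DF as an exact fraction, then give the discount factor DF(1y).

step 1 [1y] bond c/1=1/50: DF=(505461/500000 − 1/50·(0))/(1+1/50) = 9911/10000 ≈ 0.991100
step 2 [2y] bond c/1=1/80: DF=(196979/200000 − 1/80·(0.991100))/(1+1/80) = 1921/2000 ≈ 0.960500
step 3 [3y] swap r/1=151/7228: DF=(1 − 151/7228·(0.991100+0.960500))/(1+151/7228) = 2349/2500 ≈ 0.939600

1 1 9911/10000
2 2 1921/2000
3 3 2349/2500
DF(1y) = 9911/10000 ≈ 0.991100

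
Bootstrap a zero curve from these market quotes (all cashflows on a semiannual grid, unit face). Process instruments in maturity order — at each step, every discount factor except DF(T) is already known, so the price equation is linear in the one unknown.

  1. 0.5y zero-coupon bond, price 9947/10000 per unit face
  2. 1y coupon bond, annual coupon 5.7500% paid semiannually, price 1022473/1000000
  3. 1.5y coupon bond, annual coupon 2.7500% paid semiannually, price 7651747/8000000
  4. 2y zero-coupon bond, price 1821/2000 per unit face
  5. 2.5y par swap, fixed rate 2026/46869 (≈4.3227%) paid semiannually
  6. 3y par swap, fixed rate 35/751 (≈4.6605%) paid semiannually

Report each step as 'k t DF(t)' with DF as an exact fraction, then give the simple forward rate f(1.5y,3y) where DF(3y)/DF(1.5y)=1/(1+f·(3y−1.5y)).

step 1 [0.5y] zero: DF = P = 9947/10000 ≈ 0.994700
step 2 [1y] bond c/2=23/800: DF=(1022473/1000000 − 23/800·(0.994700))/(1+23/800) = 9661/10000 ≈ 0.966100
step 3 [1.5y] bond c/2=11/800: DF=(7651747/8000000 − 11/800·(0.994700+0.966100))/(1+11/800) = 9169/10000 ≈ 0.916900
step 4 [2y] zero: DF = P = 1821/2000 ≈ 0.910500
step 5 [2.5y] swap r/2=1013/46869: DF=(1 − 1013/46869·(0.994700+0.966100+0.916900+0.910500))/(1+1013/46869) = 8987/10000 ≈ 0.898700
step 6 [3y] swap r/2=35/1502: DF=(1 − 35/1502·(0.994700+0.966100+0.916900+0.910500+0.898700))/(1+35/1502) = 1741/2000 ≈ 0.870500

1 1/2 9947/10000
2 1 9661/10000
3 3/2 9169/10000
4 2 1821/2000
5 5/2 8987/10000
6 3 1741/2000
f(1.5y,3y) = ((9169/10000)/(1741/2000) − 1)/(3/2) = 928/26115 ≈ 3.5535%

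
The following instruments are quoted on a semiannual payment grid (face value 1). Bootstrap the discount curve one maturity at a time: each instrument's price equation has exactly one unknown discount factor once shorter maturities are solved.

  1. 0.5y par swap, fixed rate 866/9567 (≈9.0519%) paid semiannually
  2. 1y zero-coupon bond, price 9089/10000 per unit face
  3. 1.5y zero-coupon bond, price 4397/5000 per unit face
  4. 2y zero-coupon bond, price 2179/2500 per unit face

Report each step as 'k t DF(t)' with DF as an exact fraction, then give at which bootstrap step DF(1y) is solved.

1 1/2 9567/10000
2 1 9089/10000
3 3/2 4397/5000
4 2 2179/2500
DF(1y) is solved at step 2

step 1 [0.5y] swap r/2=433/9567: DF=(1 − 433/9567·(0))/(1+433/9567) = 9567/10000 ≈ 0.956700
step 2 [1y] zero: DF = P = 9089/10000 ≈ 0.908900
step 3 [1.5y] zero: DF = P = 4397/5000 ≈ 0.879400
step 4 [2y] zero: DF = P = 2179/2500 ≈ 0.871600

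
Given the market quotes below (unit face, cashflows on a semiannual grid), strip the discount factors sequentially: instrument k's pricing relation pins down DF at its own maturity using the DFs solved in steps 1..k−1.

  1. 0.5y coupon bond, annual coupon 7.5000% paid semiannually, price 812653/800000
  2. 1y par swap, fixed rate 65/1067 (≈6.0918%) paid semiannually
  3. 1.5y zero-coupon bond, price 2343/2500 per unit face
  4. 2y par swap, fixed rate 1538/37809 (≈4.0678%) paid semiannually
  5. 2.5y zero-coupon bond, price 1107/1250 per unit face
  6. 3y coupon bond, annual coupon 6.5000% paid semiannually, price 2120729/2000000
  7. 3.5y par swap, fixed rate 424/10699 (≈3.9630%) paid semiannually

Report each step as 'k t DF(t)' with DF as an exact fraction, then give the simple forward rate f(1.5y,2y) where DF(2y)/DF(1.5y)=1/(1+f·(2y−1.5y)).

1 1/2 9791/10000
2 1 1883/2000
3 3/2 2343/2500
4 2 9231/10000
5 5/2 1107/1250
6 3 8801/10000
7 7/2 1091/1250
f(1.5y,2y) = ((2343/2500)/(9231/10000) − 1)/(1/2) = 94/3077 ≈ 3.0549%

step 1 [0.5y] bond c/2=3/80: DF=(812653/800000 − 3/80·(0))/(1+3/80) = 9791/10000 ≈ 0.979100
step 2 [1y] swap r/2=65/2134: DF=(1 − 65/2134·(0.979100))/(1+65/2134) = 1883/2000 ≈ 0.941500
step 3 [1.5y] zero: DF = P = 2343/2500 ≈ 0.937200
step 4 [2y] swap r/2=769/37809: DF=(1 − 769/37809·(0.979100+0.941500+0.937200))/(1+769/37809) = 9231/10000 ≈ 0.923100
step 5 [2.5y] zero: DF = P = 1107/1250 ≈ 0.885600
step 6 [3y] bond c/2=13/400: DF=(2120729/2000000 − 13/400·(0.979100+0.941500+0.937200+0.923100+0.885600))/(1+13/400) = 8801/10000 ≈ 0.880100
step 7 [3.5y] swap r/2=212/10699: DF=(1 − 212/10699·(0.979100+0.941500+0.937200+0.923100+0.885600+0.880100))/(1+212/10699) = 1091/1250 ≈ 0.872800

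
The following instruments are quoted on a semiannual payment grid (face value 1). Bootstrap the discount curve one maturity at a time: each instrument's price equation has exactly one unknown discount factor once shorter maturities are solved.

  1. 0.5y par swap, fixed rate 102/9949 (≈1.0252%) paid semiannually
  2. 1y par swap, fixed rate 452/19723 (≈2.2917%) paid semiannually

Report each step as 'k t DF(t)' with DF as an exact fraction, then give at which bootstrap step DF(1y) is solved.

step 1 [0.5y] swap r/2=51/9949: DF=(1 − 51/9949·(0))/(1+51/9949) = 9949/10000 ≈ 0.994900
step 2 [1y] swap r/2=226/19723: DF=(1 − 226/19723·(0.994900))/(1+226/19723) = 4887/5000 ≈ 0.977400

1 1/2 9949/10000
2 1 4887/5000
DF(1y) is solved at step 2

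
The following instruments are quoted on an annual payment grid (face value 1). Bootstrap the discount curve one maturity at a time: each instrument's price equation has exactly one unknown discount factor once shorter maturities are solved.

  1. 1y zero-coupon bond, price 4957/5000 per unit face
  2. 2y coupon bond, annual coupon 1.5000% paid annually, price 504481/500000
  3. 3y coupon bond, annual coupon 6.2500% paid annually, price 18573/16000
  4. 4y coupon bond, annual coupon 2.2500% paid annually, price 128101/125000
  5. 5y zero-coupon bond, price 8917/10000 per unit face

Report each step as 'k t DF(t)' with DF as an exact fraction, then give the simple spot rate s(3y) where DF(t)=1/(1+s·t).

step 1 [1y] zero: DF = P = 4957/5000 ≈ 0.991400
step 2 [2y] bond c/1=3/200: DF=(504481/500000 − 3/200·(0.991400))/(1+3/200) = 4897/5000 ≈ 0.979400
step 3 [3y] bond c/1=1/16: DF=(18573/16000 − 1/16·(0.991400+0.979400))/(1+1/16) = 4883/5000 ≈ 0.976600
step 4 [4y] bond c/1=9/400: DF=(128101/125000 − 9/400·(0.991400+0.979400+0.976600))/(1+9/400) = 4687/5000 ≈ 0.937400
step 5 [5y] zero: DF = P = 8917/10000 ≈ 0.891700

1 1 4957/5000
2 2 4897/5000
3 3 4883/5000
4 4 4687/5000
5 5 8917/10000
s(3y) = (1/(4883/5000) − 1)/(3) = 39/4883 ≈ 0.7987%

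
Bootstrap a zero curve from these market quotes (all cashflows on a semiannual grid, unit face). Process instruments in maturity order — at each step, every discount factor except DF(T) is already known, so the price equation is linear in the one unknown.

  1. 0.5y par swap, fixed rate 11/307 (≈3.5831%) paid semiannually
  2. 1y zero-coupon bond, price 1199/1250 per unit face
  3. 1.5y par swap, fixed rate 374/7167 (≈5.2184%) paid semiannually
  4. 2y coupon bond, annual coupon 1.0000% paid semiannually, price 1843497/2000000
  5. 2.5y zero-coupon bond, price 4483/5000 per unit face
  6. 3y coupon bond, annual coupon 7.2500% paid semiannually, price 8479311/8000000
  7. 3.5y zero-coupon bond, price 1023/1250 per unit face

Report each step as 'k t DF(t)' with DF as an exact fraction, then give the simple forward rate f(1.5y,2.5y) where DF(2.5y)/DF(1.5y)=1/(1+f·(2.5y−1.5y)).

step 1 [0.5y] swap r/2=11/614: DF=(1 − 11/614·(0))/(1+11/614) = 614/625 ≈ 0.982400
step 2 [1y] zero: DF = P = 1199/1250 ≈ 0.959200
step 3 [1.5y] swap r/2=187/7167: DF=(1 − 187/7167·(0.982400+0.959200))/(1+187/7167) = 2313/2500 ≈ 0.925200
step 4 [2y] bond c/2=1/200: DF=(1843497/2000000 − 1/200·(0.982400+0.959200+0.925200))/(1+1/200) = 9029/10000 ≈ 0.902900
step 5 [2.5y] zero: DF = P = 4483/5000 ≈ 0.896600
step 6 [3y] bond c/2=29/800: DF=(8479311/8000000 − 29/800·(0.982400+0.959200+0.925200+0.902900+0.896600))/(1+29/800) = 2149/2500 ≈ 0.859600
step 7 [3.5y] zero: DF = P = 1023/1250 ≈ 0.818400

1 1/2 614/625
2 1 1199/1250
3 3/2 2313/2500
4 2 9029/10000
5 5/2 4483/5000
6 3 2149/2500
7 7/2 1023/1250
f(1.5y,2.5y) = ((2313/2500)/(4483/5000) − 1)/(1) = 143/4483 ≈ 3.1898%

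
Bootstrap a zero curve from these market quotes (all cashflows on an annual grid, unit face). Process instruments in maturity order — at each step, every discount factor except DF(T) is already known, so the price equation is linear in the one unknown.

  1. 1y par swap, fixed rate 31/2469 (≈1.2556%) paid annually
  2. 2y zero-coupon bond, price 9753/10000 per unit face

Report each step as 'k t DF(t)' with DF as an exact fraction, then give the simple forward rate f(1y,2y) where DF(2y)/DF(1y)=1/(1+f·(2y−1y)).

1 1 2469/2500
2 2 9753/10000
f(1y,2y) = ((2469/2500)/(9753/10000) − 1)/(1) = 41/3251 ≈ 1.2612%

step 1 [1y] swap r/1=31/2469: DF=(1 − 31/2469·(0))/(1+31/2469) = 2469/2500 ≈ 0.987600
step 2 [2y] zero: DF = P = 9753/10000 ≈ 0.975300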